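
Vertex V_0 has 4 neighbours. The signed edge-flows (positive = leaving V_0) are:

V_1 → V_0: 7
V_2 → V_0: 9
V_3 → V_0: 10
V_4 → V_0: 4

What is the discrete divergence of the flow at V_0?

Divergence = sum of outgoing flows = (-7) + (-9) + (-10) + (-4) = -30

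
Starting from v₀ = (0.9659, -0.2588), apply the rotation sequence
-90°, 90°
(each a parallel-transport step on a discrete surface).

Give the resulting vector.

Total rotation: (-90°) + 90° = 0°. Final vector: (0.9659, -0.2588)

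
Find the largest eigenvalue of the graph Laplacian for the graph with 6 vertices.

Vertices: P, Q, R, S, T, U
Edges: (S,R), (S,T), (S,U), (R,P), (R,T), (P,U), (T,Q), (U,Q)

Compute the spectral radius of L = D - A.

Degrees: deg(P) = 2, deg(Q) = 2, deg(R) = 3, deg(S) = 3, deg(T) = 3, deg(U) = 3.
L = D − A with rows/columns ordered (P, Q, R, S, T, U):
  [ 2,  0, -1,  0,  0, -1]
  [ 0,  2,  0,  0, -1, -1]
  [-1,  0,  3, -1, -1,  0]
  [ 0,  0, -1,  3, -1, -1]
  [ 0, -1, -1, -1,  3,  0]
  [-1, -1,  0, -1,  0,  3]
Characteristic polynomial: det(λI − L) = λ(λ² − 6λ + 7)(λ − 2)(λ − 3)(λ − 5).
Roots: λ = 0; (λ² − 6λ + 7) = 0 ⇒ λ = 3 ± √2 ≈ 1.5858, 4.4142; (λ − 2) = 0 ⇒ λ = 2; (λ − 3) = 0 ⇒ λ = 3; (λ − 5) = 0 ⇒ λ = 5.
(Check: the roots sum (with multiplicity) to 16, matching trace L = Σdeg = 2·8 = 16.)
Laplacian eigenvalues: [0.0, 1.5858, 2.0, 3.0, 4.4142, 5.0]. Largest eigenvalue (spectral radius) = 5.0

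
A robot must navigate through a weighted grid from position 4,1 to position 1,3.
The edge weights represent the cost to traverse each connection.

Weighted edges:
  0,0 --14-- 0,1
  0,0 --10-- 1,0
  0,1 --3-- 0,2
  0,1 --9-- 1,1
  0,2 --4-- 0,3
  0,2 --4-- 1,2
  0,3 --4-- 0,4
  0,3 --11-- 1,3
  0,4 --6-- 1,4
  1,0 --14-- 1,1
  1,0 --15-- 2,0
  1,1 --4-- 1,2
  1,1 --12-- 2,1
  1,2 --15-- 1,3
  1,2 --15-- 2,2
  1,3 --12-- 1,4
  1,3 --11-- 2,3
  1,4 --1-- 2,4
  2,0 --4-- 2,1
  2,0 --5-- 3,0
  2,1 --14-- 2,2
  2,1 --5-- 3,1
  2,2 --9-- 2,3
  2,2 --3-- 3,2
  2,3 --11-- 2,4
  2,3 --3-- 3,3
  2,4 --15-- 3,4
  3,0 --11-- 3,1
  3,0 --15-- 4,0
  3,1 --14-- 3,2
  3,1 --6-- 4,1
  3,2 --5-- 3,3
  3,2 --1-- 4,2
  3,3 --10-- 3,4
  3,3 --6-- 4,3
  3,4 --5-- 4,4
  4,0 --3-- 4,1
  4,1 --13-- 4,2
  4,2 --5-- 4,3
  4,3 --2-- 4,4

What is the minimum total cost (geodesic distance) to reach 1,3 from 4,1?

Shortest path: 4,1 → 4,2 → 3,2 → 3,3 → 2,3 → 1,3, total weight = 33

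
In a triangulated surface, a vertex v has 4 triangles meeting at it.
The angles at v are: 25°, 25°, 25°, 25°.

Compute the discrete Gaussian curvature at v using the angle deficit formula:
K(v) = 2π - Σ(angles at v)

Sum of angles = 100°. K = 360° - 100° = 260° = 13π/9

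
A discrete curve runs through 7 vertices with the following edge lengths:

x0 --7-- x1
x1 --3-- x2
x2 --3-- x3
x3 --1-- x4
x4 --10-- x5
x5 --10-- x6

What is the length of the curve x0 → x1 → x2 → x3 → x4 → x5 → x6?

Arc length = 7 + 3 + 3 + 1 + 10 + 10 = 34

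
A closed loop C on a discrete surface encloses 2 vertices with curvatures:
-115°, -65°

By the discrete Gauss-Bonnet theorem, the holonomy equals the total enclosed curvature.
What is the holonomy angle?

Holonomy = total enclosed curvature = (-115°) + (-65°) = -180°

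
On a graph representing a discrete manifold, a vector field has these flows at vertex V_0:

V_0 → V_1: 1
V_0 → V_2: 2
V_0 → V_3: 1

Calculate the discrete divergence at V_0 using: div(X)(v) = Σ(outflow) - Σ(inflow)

Divergence = sum of outgoing flows = 1 + 2 + 1 = 4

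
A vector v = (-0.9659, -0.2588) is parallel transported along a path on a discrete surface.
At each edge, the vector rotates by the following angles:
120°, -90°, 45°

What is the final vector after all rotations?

Total rotation: 120° + (-90°) + 45° = 75°. Final vector: (0, -1)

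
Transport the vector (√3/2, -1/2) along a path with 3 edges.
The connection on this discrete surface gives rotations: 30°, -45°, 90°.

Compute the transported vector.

Total rotation: 30° + (-45°) + 90° = 75°. Final vector: (0.7071, 0.7071)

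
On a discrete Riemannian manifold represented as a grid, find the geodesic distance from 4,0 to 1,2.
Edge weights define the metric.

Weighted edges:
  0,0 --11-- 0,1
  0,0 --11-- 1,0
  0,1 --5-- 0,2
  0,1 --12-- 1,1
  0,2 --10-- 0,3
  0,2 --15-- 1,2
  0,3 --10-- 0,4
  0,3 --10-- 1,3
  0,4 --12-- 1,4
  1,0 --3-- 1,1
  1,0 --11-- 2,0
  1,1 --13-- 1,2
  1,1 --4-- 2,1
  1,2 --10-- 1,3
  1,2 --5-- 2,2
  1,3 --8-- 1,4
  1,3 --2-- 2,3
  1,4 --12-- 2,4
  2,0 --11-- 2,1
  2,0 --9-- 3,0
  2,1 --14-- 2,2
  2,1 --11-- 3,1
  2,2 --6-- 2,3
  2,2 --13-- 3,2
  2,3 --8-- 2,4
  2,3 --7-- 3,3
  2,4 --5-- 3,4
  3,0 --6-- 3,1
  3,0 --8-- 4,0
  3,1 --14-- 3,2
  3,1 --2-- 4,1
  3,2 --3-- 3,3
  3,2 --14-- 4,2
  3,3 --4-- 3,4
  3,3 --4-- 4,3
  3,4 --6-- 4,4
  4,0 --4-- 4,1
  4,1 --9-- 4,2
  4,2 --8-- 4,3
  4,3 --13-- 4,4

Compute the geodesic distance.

Shortest path: 4,0 → 4,1 → 3,1 → 2,1 → 1,1 → 1,2, total weight = 34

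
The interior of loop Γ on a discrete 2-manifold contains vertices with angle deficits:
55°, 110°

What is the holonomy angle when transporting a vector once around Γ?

Holonomy = total enclosed curvature = 55° + 110° = 165°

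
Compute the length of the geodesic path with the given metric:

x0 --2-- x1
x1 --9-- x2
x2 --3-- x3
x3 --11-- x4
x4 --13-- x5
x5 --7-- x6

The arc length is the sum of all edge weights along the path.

Arc length = 2 + 9 + 3 + 11 + 13 + 7 = 45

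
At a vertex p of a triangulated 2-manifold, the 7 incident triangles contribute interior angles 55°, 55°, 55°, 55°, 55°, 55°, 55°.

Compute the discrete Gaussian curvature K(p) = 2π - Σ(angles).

Sum of angles = 385°. K = 360° - 385° = -25°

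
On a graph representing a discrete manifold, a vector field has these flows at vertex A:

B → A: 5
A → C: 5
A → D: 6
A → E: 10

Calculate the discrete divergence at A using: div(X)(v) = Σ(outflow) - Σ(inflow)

Divergence = sum of outgoing flows = (-5) + 5 + 6 + 10 = 16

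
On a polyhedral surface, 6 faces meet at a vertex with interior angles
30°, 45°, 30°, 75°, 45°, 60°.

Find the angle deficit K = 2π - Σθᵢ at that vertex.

Sum of angles = 285°. K = 360° - 285° = 75° = 5π/12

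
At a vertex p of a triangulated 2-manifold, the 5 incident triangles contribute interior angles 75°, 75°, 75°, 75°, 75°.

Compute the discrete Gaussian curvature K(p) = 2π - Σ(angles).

Sum of angles = 375°. K = 360° - 375° = -15° = -π/12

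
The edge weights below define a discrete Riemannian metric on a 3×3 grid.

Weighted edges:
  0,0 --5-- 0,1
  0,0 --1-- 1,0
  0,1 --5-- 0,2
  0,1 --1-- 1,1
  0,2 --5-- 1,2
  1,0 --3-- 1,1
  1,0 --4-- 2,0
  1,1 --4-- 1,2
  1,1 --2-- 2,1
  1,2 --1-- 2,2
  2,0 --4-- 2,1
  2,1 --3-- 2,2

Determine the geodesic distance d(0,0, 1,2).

Shortest path: 0,0 → 1,0 → 1,1 → 1,2, total weight = 8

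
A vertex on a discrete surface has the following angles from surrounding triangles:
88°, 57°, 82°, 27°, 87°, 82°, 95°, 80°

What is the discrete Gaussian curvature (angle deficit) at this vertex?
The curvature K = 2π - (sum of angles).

Sum of angles = 598°. K = 360° - 598° = -238° = -119π/90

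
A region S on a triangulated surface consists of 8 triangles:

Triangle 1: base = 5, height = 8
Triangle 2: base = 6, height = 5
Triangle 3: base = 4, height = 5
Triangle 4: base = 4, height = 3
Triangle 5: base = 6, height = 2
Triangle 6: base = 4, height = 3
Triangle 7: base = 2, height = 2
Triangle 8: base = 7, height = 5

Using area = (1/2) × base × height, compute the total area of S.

(1/2)×5×8 + (1/2)×6×5 + (1/2)×4×5 + (1/2)×4×3 + (1/2)×6×2 + (1/2)×4×3 + (1/2)×2×2 + (1/2)×7×5 = 82.5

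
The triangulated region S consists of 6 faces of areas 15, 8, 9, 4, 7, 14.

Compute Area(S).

15 + 8 + 9 + 4 + 7 + 14 = 57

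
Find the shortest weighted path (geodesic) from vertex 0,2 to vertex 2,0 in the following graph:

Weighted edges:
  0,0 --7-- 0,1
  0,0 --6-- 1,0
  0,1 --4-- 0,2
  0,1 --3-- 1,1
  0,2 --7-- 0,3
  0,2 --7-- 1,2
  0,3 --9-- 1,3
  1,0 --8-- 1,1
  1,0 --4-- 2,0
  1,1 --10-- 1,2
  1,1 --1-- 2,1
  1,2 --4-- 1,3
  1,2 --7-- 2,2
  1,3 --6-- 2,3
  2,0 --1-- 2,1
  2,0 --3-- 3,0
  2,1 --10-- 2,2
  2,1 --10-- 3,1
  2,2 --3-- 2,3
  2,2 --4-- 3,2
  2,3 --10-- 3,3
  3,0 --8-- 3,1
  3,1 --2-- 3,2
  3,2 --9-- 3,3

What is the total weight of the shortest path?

Shortest path: 0,2 → 0,1 → 1,1 → 2,1 → 2,0, total weight = 9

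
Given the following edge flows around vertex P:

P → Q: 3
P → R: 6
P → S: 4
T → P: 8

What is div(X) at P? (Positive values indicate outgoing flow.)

Divergence = sum of outgoing flows = 3 + 6 + 4 + (-8) = 5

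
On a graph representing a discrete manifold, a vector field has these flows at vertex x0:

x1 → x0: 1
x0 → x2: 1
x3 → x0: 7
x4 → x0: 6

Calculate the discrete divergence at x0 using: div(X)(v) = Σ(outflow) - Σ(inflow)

Divergence = sum of outgoing flows = (-1) + 1 + (-7) + (-6) = -13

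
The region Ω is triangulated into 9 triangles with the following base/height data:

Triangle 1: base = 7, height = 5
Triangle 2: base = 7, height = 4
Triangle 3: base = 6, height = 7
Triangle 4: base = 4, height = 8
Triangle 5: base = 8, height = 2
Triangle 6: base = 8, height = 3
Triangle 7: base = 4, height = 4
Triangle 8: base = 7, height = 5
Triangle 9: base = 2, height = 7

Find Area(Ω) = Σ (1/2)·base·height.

(1/2)×7×5 + (1/2)×7×4 + (1/2)×6×7 + (1/2)×4×8 + (1/2)×8×2 + (1/2)×8×3 + (1/2)×4×4 + (1/2)×7×5 + (1/2)×2×7 = 121.0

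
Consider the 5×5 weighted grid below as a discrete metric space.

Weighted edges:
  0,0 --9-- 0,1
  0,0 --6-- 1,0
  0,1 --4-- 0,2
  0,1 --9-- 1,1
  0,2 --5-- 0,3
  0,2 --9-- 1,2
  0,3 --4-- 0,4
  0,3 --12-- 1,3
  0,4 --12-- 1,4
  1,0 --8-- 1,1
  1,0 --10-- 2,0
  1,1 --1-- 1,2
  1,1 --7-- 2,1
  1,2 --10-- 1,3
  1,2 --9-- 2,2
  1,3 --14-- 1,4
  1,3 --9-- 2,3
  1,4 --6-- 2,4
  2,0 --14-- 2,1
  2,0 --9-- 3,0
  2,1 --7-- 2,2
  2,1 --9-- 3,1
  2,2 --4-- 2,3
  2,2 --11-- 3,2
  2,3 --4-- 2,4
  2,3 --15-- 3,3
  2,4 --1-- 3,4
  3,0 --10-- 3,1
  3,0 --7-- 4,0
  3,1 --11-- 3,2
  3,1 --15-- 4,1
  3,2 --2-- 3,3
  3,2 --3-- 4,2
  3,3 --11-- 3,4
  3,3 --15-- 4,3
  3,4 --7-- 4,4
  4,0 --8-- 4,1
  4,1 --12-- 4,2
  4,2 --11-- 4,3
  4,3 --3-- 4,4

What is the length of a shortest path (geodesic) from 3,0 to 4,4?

Shortest path: 3,0 → 3,1 → 3,2 → 4,2 → 4,3 → 4,4, total weight = 38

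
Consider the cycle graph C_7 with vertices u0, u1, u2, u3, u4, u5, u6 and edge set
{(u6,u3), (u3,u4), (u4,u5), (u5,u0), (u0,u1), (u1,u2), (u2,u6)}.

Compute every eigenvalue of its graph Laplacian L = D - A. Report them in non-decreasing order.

The cycle graph C_n has Laplacian eigenvalues λ_k = 2 − 2cos(2πk/n), k = 0, 1, …, n−1. Here n = 7:
k=0: 2 − 2cos(0) = 0.0; k=1: 2 − 2cos(2π/7) = 0.753; k=2: 2 − 2cos(4π/7) = 2.445; k=3: 2 − 2cos(6π/7) = 3.8019; k=4: 2 − 2cos(8π/7) = 3.8019; k=5: 2 − 2cos(10π/7) = 2.445; k=6: 2 − 2cos(12π/7) = 0.753.
Laplacian eigenvalues (increasing order): [0.0, 0.753, 0.753, 2.445, 2.445, 3.8019, 3.8019]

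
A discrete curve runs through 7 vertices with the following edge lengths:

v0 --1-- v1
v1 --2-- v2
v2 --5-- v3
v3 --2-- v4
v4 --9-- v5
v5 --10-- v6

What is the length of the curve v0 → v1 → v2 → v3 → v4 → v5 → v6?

Arc length = 1 + 2 + 5 + 2 + 9 + 10 = 29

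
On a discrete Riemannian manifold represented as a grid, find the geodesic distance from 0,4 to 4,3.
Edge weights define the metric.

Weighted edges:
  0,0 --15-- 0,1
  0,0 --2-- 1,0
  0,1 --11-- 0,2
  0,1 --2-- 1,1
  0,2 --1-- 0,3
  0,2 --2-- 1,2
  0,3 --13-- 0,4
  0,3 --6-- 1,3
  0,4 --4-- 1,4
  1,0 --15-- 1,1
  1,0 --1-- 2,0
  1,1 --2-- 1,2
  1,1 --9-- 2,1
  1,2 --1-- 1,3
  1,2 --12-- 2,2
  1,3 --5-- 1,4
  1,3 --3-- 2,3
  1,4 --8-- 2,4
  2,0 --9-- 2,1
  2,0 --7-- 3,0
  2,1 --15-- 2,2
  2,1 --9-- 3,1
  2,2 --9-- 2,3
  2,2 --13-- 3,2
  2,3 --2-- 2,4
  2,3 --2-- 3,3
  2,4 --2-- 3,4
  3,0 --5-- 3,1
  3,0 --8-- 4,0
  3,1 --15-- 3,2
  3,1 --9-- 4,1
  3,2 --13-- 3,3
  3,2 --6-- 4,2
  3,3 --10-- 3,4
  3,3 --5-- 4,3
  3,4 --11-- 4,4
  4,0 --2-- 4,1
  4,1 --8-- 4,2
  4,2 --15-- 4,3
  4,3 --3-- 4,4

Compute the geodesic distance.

Shortest path: 0,4 → 1,4 → 1,3 → 2,3 → 3,3 → 4,3, total weight = 19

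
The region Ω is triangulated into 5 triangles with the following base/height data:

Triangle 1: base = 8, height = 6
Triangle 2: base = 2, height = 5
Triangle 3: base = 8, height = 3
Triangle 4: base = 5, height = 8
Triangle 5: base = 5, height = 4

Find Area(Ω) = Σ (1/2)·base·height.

(1/2)×8×6 + (1/2)×2×5 + (1/2)×8×3 + (1/2)×5×8 + (1/2)×5×4 = 71.0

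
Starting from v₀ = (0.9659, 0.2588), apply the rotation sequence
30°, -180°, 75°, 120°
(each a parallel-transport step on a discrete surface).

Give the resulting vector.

Total rotation: 30° + (-180°) + 75° + 120° = 45°. Final vector: (0.5000, 0.8660)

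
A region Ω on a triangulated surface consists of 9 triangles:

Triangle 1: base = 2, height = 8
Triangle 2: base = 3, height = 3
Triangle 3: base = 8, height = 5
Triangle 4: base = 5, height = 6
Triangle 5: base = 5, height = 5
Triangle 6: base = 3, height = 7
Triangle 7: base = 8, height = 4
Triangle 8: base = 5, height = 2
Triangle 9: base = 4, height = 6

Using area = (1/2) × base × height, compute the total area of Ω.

(1/2)×2×8 + (1/2)×3×3 + (1/2)×8×5 + (1/2)×5×6 + (1/2)×5×5 + (1/2)×3×7 + (1/2)×8×4 + (1/2)×5×2 + (1/2)×4×6 = 103.5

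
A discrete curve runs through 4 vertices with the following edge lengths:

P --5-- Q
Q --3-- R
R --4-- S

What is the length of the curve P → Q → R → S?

Arc length = 5 + 3 + 4 = 12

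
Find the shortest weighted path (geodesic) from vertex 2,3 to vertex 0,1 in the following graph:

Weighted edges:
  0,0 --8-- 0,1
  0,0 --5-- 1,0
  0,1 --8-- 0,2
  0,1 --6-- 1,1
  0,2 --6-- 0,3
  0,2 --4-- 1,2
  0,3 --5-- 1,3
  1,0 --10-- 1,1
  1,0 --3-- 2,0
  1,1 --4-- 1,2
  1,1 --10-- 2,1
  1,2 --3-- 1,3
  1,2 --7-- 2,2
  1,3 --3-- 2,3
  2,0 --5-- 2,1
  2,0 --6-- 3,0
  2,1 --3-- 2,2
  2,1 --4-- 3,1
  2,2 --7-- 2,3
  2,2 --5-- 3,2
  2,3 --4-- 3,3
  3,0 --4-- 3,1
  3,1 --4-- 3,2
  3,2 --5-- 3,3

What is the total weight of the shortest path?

Shortest path: 2,3 → 1,3 → 1,2 → 1,1 → 0,1, total weight = 16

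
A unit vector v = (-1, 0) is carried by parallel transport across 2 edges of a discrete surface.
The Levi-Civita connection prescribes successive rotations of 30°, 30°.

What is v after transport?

Total rotation: 30° + 30° = 60°. Final vector: (-0.5000, -0.8660)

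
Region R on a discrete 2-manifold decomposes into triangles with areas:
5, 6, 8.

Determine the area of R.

5 + 6 + 8 = 19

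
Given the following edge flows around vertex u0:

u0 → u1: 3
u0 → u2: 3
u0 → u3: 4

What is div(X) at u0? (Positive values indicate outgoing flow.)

Divergence = sum of outgoing flows = 3 + 3 + 4 = 10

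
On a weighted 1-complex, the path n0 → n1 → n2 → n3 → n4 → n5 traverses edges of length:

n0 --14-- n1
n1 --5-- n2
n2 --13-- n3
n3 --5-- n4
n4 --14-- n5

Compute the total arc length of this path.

Arc length = 14 + 5 + 13 + 5 + 14 = 51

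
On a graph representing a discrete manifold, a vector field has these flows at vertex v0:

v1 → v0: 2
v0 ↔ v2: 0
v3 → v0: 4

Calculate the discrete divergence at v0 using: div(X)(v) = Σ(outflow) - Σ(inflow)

Divergence = sum of outgoing flows = (-2) + 0 + (-4) = -6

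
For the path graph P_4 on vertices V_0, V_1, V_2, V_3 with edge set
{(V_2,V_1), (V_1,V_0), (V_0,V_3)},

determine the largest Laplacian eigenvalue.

The path graph P_n has Laplacian eigenvalues λ_k = 2 − 2cos(kπ/n), k = 0, 1, …, n−1. Here n = 4:
k=0: 2 − 2cos(0) = 0.0; k=1: 2 − 2cos(π/4) = 0.5858; k=2: 2 − 2cos(π/2) = 2.0; k=3: 2 − 2cos(3π/4) = 3.4142.
Laplacian eigenvalues: [0.0, 0.5858, 2.0, 3.4142]. Largest eigenvalue (spectral radius) = 3.4142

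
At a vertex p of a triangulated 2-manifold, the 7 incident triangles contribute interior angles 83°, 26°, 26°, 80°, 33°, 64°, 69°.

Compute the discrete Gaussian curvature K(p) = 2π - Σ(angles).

Sum of angles = 381°. K = 360° - 381° = -21° = -7π/60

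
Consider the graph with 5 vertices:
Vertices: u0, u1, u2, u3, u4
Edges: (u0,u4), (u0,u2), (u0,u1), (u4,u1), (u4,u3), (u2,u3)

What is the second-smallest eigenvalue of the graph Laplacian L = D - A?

Degrees: deg(u0) = 3, deg(u1) = 2, deg(u2) = 2, deg(u3) = 2, deg(u4) = 3.
L = D − A with rows/columns ordered (u0, u1, u2, u3, u4):
  [ 3, -1, -1,  0, -1]
  [-1,  2,  0,  0, -1]
  [-1,  0,  2, -1,  0]
  [ 0,  0, -1,  2, -1]
  [-1, -1,  0, -1,  3]
Characteristic polynomial: det(λI − L) = λ(λ² − 5λ + 5)(λ² − 7λ + 11).
Roots: λ = 0; (λ² − 5λ + 5) = 0 ⇒ λ = (5 ± √5)/2 ≈ 1.382, 3.618; (λ² − 7λ + 11) = 0 ⇒ λ = (7 ± √5)/2 ≈ 2.382, 4.618.
(Check: the roots sum (with multiplicity) to 12, matching trace L = Σdeg = 2·6 = 12.)
Laplacian eigenvalues: [0.0, 1.382, 2.382, 3.618, 4.618]. Algebraic connectivity (smallest non-zero eigenvalue) = 1.382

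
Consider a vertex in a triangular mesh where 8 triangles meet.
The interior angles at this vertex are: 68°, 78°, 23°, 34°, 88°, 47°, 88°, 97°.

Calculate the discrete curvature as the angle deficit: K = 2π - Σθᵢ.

Sum of angles = 523°. K = 360° - 523° = -163° = -163π/180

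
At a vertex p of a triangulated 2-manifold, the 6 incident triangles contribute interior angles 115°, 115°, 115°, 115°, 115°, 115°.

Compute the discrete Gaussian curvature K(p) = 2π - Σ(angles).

Sum of angles = 690°. K = 360° - 690° = -330°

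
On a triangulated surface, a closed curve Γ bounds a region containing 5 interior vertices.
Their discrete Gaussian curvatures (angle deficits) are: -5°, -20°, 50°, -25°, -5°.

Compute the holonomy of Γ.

Holonomy = total enclosed curvature = (-5°) + (-20°) + 50° + (-25°) + (-5°) = -5°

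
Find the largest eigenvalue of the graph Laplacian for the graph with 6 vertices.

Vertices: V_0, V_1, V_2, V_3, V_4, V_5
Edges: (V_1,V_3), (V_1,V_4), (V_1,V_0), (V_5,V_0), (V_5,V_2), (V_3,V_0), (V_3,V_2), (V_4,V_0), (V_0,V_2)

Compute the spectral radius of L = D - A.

Degrees: deg(V_0) = 5, deg(V_1) = 3, deg(V_2) = 3, deg(V_3) = 3, deg(V_4) = 2, deg(V_5) = 2.
L = D − A with rows/columns ordered (V_0, V_1, V_2, V_3, V_4, V_5):
  [ 5, -1, -1, -1, -1, -1]
  [-1,  3,  0, -1, -1,  0]
  [-1,  0,  3, -1,  0, -1]
  [-1, -1, -1,  3,  0,  0]
  [-1, -1,  0,  0,  2,  0]
  [-1,  0, -1,  0,  0,  2]
Characteristic polynomial: det(λI − L) = λ(λ² − 5λ + 5)(λ² − 7λ + 11)(λ − 6).
Roots: λ = 0; (λ² − 5λ + 5) = 0 ⇒ λ = (5 ± √5)/2 ≈ 1.382, 3.618; (λ² − 7λ + 11) = 0 ⇒ λ = (7 ± √5)/2 ≈ 2.382, 4.618; (λ − 6) = 0 ⇒ λ = 6.
(Check: the roots sum (with multiplicity) to 18, matching trace L = Σdeg = 2·9 = 18.)
Laplacian eigenvalues: [0.0, 1.382, 2.382, 3.618, 4.618, 6.0]. Largest eigenvalue (spectral radius) = 6.0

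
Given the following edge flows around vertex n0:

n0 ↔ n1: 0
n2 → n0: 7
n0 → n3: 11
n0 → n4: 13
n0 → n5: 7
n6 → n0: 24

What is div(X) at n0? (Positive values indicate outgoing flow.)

Divergence = sum of outgoing flows = 0 + (-7) + 11 + 13 + 7 + (-24) = 0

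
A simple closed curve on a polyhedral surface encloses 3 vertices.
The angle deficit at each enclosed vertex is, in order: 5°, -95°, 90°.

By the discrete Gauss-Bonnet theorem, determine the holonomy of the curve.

Holonomy = total enclosed curvature = 5° + (-95°) + 90° = 0°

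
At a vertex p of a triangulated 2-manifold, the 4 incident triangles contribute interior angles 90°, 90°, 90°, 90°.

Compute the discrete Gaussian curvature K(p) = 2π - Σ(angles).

Sum of angles = 360°. K = 360° - 360° = 0°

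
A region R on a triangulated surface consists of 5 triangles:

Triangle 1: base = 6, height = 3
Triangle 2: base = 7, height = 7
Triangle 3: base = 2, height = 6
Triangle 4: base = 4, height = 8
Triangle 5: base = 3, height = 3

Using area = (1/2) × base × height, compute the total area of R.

(1/2)×6×3 + (1/2)×7×7 + (1/2)×2×6 + (1/2)×4×8 + (1/2)×3×3 = 60.0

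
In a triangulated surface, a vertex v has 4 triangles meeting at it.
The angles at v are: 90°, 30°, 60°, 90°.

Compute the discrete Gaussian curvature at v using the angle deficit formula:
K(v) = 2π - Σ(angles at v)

Sum of angles = 270°. K = 360° - 270° = 90°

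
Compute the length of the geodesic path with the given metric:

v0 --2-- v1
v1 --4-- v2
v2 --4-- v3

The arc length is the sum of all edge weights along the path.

Arc length = 2 + 4 + 4 = 10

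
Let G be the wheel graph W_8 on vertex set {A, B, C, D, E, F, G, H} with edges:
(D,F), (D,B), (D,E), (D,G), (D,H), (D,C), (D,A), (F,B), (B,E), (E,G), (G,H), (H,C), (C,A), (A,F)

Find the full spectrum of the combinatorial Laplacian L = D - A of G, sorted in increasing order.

The wheel W_8 is the join K_1 ∨ C_7 (a hub joined to every vertex of a cycle of length 7). For a join G ∨ H (G on p vertices, H on q vertices) the Laplacian spectrum is 0, p+q, the eigenvalues of L(G) other than one 0 each shifted by +q, and the eigenvalues of L(H) other than one 0 each shifted by +p. With G = K_1 (p = 1, nothing left after dropping its 0) and H = C_7 (q = 7, eigenvalues 2 − 2cos(2πk/7), k = 0, …, 6; drop k = 0), the spectrum of W_8 is 0, 8, and 1 + (2 − 2cos(2πk/7)) = 3 − 2cos(2πk/7) for k = 1, …, 6:
k=1: 3 − 2cos(2π/7) = 1.753; k=2: 3 − 2cos(4π/7) = 3.445; k=3: 3 − 2cos(6π/7) = 4.8019; k=4: 3 − 2cos(8π/7) = 4.8019; k=5: 3 − 2cos(10π/7) = 3.445; k=6: 3 − 2cos(12π/7) = 1.753.
Laplacian eigenvalues (increasing order): [0.0, 1.753, 1.753, 3.445, 3.445, 4.8019, 4.8019, 8.0]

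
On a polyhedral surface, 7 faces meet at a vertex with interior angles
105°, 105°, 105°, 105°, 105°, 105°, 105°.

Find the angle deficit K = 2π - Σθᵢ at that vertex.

Sum of angles = 735°. K = 360° - 735° = -375° = -25π/12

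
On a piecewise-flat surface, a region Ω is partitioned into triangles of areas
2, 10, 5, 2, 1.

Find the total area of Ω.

2 + 10 + 5 + 2 + 1 = 20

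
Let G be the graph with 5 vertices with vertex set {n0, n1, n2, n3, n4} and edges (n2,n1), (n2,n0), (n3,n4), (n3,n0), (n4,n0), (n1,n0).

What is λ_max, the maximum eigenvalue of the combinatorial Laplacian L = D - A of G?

Degrees: deg(n0) = 4, deg(n1) = 2, deg(n2) = 2, deg(n3) = 2, deg(n4) = 2.
L = D − A with rows/columns ordered (n0, n1, n2, n3, n4):
  [ 4, -1, -1, -1, -1]
  [-1,  2, -1,  0,  0]
  [-1, -1,  2,  0,  0]
  [-1,  0,  0,  2, -1]
  [-1,  0,  0, -1,  2]
Characteristic polynomial: det(λI − L) = λ(λ − 1)(λ − 3)²(λ − 5).
Roots: λ = 0; (λ − 1) = 0 ⇒ λ = 1; (λ − 3) = 0 ⇒ λ = 3 (multiplicity 2); (λ − 5) = 0 ⇒ λ = 5.
(Check: the roots sum (with multiplicity) to 12, matching trace L = Σdeg = 2·6 = 12.)
Laplacian eigenvalues: [0.0, 1.0, 3.0, 3.0, 5.0]. Largest eigenvalue (spectral radius) = 5.0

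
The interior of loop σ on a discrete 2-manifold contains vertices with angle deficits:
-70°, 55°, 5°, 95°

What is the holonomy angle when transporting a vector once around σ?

Holonomy = total enclosed curvature = (-70°) + 55° + 5° + 95° = 85°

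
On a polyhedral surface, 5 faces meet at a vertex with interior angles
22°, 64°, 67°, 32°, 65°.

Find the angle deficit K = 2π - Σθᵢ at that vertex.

Sum of angles = 250°. K = 360° - 250° = 110° = 11π/18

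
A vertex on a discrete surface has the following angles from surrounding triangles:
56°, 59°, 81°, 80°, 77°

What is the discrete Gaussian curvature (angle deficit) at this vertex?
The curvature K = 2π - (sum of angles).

Sum of angles = 353°. K = 360° - 353° = 7° = 7π/180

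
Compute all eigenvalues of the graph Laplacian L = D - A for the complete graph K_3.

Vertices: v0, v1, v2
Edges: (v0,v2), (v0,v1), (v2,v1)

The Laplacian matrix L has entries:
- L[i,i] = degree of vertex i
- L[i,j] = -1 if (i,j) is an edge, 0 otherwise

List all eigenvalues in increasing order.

For the complete graph K_n, L = nI − J (J = all-ones matrix). J has eigenvalues n (once, eigenvector 𝟙) and 0 (multiplicity n−1), so L has eigenvalues 0 (once) and n (multiplicity n−1). Here n = 3: eigenvalue 0 once and 3 with multiplicity 2.
Laplacian eigenvalues (increasing order): [0.0, 3.0, 3.0]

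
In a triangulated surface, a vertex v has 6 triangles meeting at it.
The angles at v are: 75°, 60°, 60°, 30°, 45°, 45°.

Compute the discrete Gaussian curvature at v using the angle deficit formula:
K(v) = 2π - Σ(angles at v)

Sum of angles = 315°. K = 360° - 315° = 45° = π/4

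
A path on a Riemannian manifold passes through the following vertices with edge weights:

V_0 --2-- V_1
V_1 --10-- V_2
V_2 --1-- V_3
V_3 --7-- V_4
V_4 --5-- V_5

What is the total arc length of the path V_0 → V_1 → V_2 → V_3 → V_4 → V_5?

Arc length = 2 + 10 + 1 + 7 + 5 = 25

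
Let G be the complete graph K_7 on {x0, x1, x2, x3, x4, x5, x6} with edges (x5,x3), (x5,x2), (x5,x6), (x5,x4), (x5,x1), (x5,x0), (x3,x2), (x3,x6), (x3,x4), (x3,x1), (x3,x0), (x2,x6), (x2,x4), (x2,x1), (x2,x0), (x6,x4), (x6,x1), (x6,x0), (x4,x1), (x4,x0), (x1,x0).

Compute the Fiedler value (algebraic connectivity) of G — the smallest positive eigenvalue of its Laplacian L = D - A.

For the complete graph K_n, L = nI − J (J = all-ones matrix). J has eigenvalues n (once, eigenvector 𝟙) and 0 (multiplicity n−1), so L has eigenvalues 0 (once) and n (multiplicity n−1). Here n = 7: eigenvalue 0 once and 7 with multiplicity 6.
Laplacian eigenvalues: [0.0, 7.0, 7.0, 7.0, 7.0, 7.0, 7.0]. Algebraic connectivity (smallest non-zero eigenvalue) = 7.0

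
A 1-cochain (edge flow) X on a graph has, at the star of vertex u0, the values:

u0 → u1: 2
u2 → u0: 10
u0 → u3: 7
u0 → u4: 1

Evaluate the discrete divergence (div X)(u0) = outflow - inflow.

Divergence = sum of outgoing flows = 2 + (-10) + 7 + 1 = 0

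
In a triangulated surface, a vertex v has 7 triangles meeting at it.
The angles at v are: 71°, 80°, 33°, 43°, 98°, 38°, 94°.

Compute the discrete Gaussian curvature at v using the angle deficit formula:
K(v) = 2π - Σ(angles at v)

Sum of angles = 457°. K = 360° - 457° = -97° = -97π/180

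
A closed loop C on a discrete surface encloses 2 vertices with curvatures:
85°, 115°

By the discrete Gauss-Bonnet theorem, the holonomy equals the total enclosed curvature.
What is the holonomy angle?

Holonomy = total enclosed curvature = 85° + 115° = 200°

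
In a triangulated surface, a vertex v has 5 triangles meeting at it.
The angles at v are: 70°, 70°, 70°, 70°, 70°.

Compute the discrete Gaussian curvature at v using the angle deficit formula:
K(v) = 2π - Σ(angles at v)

Sum of angles = 350°. K = 360° - 350° = 10° = π/18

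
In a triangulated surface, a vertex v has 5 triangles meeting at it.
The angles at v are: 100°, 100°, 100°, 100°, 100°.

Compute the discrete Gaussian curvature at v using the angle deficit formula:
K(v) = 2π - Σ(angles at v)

Sum of angles = 500°. K = 360° - 500° = -140° = -7π/9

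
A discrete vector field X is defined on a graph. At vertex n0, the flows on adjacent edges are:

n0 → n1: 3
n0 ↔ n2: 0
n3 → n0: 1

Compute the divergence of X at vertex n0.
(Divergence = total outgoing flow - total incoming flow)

Divergence = sum of outgoing flows = 3 + 0 + (-1) = 2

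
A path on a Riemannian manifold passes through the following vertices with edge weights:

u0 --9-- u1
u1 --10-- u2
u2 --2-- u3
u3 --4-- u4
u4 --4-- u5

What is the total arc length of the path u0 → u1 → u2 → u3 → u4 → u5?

Arc length = 9 + 10 + 2 + 4 + 4 = 29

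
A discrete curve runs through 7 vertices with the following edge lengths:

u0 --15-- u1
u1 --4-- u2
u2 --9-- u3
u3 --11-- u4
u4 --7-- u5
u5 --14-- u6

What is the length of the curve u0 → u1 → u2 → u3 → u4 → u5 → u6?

Arc length = 15 + 4 + 9 + 11 + 7 + 14 = 60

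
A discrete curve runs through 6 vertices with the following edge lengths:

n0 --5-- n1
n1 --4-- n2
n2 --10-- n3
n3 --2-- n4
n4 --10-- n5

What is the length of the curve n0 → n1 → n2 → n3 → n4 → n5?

Arc length = 5 + 4 + 10 + 2 + 10 = 31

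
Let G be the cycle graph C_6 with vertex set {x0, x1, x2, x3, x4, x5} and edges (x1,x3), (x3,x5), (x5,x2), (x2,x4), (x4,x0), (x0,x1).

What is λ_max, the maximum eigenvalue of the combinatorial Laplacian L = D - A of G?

The cycle graph C_n has Laplacian eigenvalues λ_k = 2 − 2cos(2πk/n), k = 0, 1, …, n−1. Here n = 6:
k=0: 2 − 2cos(0) = 0.0; k=1: 2 − 2cos(π/3) = 1.0; k=2: 2 − 2cos(2π/3) = 3.0; k=3: 2 − 2cos(π) = 4.0; k=4: 2 − 2cos(4π/3) = 3.0; k=5: 2 − 2cos(5π/3) = 1.0.
Laplacian eigenvalues: [0.0, 1.0, 1.0, 3.0, 3.0, 4.0]. Largest eigenvalue (spectral radius) = 4.0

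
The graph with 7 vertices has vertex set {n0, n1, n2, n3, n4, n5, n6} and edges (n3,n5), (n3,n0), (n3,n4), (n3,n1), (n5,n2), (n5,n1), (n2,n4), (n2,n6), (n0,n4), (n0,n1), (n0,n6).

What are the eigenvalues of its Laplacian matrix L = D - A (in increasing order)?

Degrees: deg(n0) = 4, deg(n1) = 3, deg(n2) = 3, deg(n3) = 4, deg(n4) = 3, deg(n5) = 3, deg(n6) = 2.
L = D − A with rows/columns ordered (n0, n1, n2, n3, n4, n5, n6):
  [ 4, -1,  0, -1, -1,  0, -1]
  [-1,  3,  0, -1,  0, -1,  0]
  [ 0,  0,  3,  0, -1, -1, -1]
  [-1, -1,  0,  4, -1, -1,  0]
  [-1,  0, -1, -1,  3,  0,  0]
  [ 0, -1, -1, -1,  0,  3,  0]
  [-1,  0, -1,  0,  0,  0,  2]
Characteristic polynomial: det(λI − L) = λ(λ² − 6λ + 7)(λ² − 8λ + 14)².
Roots: λ = 0; (λ² − 6λ + 7) = 0 ⇒ λ = 3 ± √2 ≈ 1.5858, 4.4142; (λ² − 8λ + 14) = 0 ⇒ λ = 4 ± √2 ≈ 2.5858, 5.4142 (multiplicity 2).
(Check: the roots sum (with multiplicity) to 22, matching trace L = Σdeg = 2·11 = 22.)
Laplacian eigenvalues (increasing order): [0.0, 1.5858, 2.5858, 2.5858, 4.4142, 5.4142, 5.4142]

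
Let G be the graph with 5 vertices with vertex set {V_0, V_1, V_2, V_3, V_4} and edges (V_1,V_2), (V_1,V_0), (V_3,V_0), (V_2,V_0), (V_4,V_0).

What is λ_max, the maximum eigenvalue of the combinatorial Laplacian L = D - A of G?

Degrees: deg(V_0) = 4, deg(V_1) = 2, deg(V_2) = 2, deg(V_3) = 1, deg(V_4) = 1.
L = D − A with rows/columns ordered (V_0, V_1, V_2, V_3, V_4):
  [ 4, -1, -1, -1, -1]
  [-1,  2, -1,  0,  0]
  [-1, -1,  2,  0,  0]
  [-1,  0,  0,  1,  0]
  [-1,  0,  0,  0,  1]
Characteristic polynomial: det(λI − L) = λ(λ − 1)²(λ − 3)(λ − 5).
Roots: λ = 0; (λ − 1) = 0 ⇒ λ = 1 (multiplicity 2); (λ − 3) = 0 ⇒ λ = 3; (λ − 5) = 0 ⇒ λ = 5.
(Check: the roots sum (with multiplicity) to 10, matching trace L = Σdeg = 2·5 = 10.)
Laplacian eigenvalues: [0.0, 1.0, 1.0, 3.0, 5.0]. Largest eigenvalue (spectral radius) = 5.0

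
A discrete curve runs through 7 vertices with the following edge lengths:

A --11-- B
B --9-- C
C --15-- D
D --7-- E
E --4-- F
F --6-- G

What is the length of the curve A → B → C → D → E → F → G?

Arc length = 11 + 9 + 15 + 7 + 4 + 6 = 52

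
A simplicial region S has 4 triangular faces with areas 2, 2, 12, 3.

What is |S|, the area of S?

2 + 2 + 12 + 3 = 19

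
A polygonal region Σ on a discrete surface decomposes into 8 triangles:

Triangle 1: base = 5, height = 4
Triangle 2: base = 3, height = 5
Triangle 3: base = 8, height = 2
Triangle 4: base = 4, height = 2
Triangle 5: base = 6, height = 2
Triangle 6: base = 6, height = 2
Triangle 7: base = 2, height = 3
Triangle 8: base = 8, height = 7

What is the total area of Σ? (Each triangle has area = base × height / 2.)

(1/2)×5×4 + (1/2)×3×5 + (1/2)×8×2 + (1/2)×4×2 + (1/2)×6×2 + (1/2)×6×2 + (1/2)×2×3 + (1/2)×8×7 = 72.5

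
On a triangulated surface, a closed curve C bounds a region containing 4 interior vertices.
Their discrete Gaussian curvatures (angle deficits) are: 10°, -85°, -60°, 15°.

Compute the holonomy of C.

Holonomy = total enclosed curvature = 10° + (-85°) + (-60°) + 15° = -120°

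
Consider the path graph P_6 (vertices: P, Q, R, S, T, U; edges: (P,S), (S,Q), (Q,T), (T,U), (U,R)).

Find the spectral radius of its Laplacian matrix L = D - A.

The path graph P_n has Laplacian eigenvalues λ_k = 2 − 2cos(kπ/n), k = 0, 1, …, n−1. Here n = 6:
k=0: 2 − 2cos(0) = 0.0; k=1: 2 − 2cos(π/6) = 0.2679; k=2: 2 − 2cos(π/3) = 1.0; k=3: 2 − 2cos(π/2) = 2.0; k=4: 2 − 2cos(2π/3) = 3.0; k=5: 2 − 2cos(5π/6) = 3.7321.
Laplacian eigenvalues: [0.0, 0.2679, 1.0, 2.0, 3.0, 3.7321]. Largest eigenvalue (spectral radius) = 3.7321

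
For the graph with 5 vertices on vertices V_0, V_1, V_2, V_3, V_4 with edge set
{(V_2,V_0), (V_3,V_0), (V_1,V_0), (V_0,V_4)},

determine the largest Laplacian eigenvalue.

Degrees: deg(V_0) = 4, deg(V_1) = 1, deg(V_2) = 1, deg(V_3) = 1, deg(V_4) = 1.
L = D − A with rows/columns ordered (V_0, V_1, V_2, V_3, V_4):
  [ 4, -1, -1, -1, -1]
  [-1,  1,  0,  0,  0]
  [-1,  0,  1,  0,  0]
  [-1,  0,  0,  1,  0]
  [-1,  0,  0,  0,  1]
Characteristic polynomial: det(λI − L) = λ(λ − 1)³(λ − 5).
Roots: λ = 0; (λ − 1) = 0 ⇒ λ = 1 (multiplicity 3); (λ − 5) = 0 ⇒ λ = 5.
(Check: the roots sum (with multiplicity) to 8, matching trace L = Σdeg = 2·4 = 8.)
Laplacian eigenvalues: [0.0, 1.0, 1.0, 1.0, 5.0]. Largest eigenvalue (spectral radius) = 5.0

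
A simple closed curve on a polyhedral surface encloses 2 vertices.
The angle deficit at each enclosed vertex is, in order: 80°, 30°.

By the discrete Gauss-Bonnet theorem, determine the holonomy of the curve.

Holonomy = total enclosed curvature = 80° + 30° = 110°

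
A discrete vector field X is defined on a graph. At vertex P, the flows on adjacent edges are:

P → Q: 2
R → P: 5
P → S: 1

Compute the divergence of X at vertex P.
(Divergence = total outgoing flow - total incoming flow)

Divergence = sum of outgoing flows = 2 + (-5) + 1 = -2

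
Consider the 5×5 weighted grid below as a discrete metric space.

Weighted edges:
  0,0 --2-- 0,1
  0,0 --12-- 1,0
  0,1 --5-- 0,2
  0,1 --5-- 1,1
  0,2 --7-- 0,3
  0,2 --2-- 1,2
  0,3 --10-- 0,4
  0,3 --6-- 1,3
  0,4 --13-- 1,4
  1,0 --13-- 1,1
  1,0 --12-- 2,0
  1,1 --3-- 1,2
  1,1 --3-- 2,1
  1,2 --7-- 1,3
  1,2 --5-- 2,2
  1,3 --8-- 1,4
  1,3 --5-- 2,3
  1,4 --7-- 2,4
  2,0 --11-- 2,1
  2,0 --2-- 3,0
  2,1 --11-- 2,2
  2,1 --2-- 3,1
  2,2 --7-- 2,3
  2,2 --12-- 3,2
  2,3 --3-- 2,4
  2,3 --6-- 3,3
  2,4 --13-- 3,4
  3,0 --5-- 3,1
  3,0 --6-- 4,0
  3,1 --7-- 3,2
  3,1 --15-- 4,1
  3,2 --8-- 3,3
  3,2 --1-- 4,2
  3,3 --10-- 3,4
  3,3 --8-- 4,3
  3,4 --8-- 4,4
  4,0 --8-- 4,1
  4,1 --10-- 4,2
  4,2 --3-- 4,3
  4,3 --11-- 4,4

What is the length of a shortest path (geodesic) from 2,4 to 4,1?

Shortest path: 2,4 → 2,3 → 3,3 → 3,2 → 4,2 → 4,1, total weight = 28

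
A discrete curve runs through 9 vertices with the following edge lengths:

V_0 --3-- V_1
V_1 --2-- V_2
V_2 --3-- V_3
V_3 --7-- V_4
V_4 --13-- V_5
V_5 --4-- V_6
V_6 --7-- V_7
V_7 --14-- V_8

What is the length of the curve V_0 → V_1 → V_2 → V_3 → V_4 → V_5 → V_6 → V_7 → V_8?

Arc length = 3 + 2 + 3 + 7 + 13 + 4 + 7 + 14 = 53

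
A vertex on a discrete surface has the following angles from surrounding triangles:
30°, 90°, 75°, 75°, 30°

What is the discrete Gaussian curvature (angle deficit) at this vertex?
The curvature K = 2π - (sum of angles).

Sum of angles = 300°. K = 360° - 300° = 60°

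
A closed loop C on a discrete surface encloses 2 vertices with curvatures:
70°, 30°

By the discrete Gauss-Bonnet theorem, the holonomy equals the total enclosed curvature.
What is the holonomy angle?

Holonomy = total enclosed curvature = 70° + 30° = 100°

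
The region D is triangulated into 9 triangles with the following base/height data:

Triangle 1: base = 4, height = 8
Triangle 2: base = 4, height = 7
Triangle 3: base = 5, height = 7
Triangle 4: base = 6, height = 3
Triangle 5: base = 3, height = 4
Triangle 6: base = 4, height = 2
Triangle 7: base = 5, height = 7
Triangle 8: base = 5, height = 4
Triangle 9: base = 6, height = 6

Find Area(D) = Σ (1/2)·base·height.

(1/2)×4×8 + (1/2)×4×7 + (1/2)×5×7 + (1/2)×6×3 + (1/2)×3×4 + (1/2)×4×2 + (1/2)×5×7 + (1/2)×5×4 + (1/2)×6×6 = 112.0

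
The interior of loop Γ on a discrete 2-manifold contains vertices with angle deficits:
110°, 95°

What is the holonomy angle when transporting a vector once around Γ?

Holonomy = total enclosed curvature = 110° + 95° = 205°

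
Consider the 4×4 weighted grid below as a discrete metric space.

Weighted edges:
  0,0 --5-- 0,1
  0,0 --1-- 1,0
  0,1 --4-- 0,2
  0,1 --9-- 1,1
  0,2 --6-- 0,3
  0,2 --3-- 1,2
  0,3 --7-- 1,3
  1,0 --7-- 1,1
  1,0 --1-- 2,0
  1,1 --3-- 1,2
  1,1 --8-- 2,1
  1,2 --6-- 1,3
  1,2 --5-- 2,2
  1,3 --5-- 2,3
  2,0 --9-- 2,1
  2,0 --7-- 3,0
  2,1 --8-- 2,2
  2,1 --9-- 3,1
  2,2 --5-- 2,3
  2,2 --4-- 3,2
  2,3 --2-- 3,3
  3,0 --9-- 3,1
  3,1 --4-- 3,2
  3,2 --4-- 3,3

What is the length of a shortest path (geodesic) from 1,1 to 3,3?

Shortest path: 1,1 → 1,2 → 2,2 → 2,3 → 3,3, total weight = 15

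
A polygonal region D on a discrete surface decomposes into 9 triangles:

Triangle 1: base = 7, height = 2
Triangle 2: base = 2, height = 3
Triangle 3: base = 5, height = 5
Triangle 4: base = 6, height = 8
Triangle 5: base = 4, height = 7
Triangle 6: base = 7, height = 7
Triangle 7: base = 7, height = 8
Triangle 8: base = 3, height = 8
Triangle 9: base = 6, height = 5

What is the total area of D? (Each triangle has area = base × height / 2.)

(1/2)×7×2 + (1/2)×2×3 + (1/2)×5×5 + (1/2)×6×8 + (1/2)×4×7 + (1/2)×7×7 + (1/2)×7×8 + (1/2)×3×8 + (1/2)×6×5 = 140.0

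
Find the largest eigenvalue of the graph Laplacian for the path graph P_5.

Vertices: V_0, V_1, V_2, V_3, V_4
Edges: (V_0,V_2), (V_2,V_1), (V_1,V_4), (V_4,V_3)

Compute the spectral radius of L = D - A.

The path graph P_n has Laplacian eigenvalues λ_k = 2 − 2cos(kπ/n), k = 0, 1, …, n−1. Here n = 5:
k=0: 2 − 2cos(0) = 0.0; k=1: 2 − 2cos(π/5) = 0.382; k=2: 2 − 2cos(2π/5) = 1.382; k=3: 2 − 2cos(3π/5) = 2.618; k=4: 2 − 2cos(4π/5) = 3.618.
Laplacian eigenvalues: [0.0, 0.382, 1.382, 2.618, 3.618]. Largest eigenvalue (spectral radius) = 3.618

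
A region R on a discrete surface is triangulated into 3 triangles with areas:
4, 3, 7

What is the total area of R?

4 + 3 + 7 = 14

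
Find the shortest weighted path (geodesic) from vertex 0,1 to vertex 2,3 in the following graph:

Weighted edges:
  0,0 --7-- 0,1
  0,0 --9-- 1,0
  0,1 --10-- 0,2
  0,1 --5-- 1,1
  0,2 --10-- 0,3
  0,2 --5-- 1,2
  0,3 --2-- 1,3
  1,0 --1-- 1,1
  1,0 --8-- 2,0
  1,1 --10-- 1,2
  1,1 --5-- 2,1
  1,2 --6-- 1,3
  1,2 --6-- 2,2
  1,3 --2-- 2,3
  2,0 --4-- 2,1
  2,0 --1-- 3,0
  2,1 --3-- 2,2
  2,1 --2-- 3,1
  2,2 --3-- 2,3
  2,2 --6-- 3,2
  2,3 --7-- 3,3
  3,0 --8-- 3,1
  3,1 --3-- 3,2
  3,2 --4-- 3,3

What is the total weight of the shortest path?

Shortest path: 0,1 → 1,1 → 2,1 → 2,2 → 2,3, total weight = 16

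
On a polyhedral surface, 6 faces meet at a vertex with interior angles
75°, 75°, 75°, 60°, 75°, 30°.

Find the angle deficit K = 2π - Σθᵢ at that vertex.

Sum of angles = 390°. K = 360° - 390° = -30°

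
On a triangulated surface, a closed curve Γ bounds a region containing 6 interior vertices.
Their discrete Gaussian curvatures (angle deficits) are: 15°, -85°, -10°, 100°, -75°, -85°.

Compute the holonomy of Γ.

Holonomy = total enclosed curvature = 15° + (-85°) + (-10°) + 100° + (-75°) + (-85°) = -140°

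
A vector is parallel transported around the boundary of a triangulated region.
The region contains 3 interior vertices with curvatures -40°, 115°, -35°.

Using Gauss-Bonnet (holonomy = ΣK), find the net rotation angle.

Holonomy = total enclosed curvature = (-40°) + 115° + (-35°) = 40°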